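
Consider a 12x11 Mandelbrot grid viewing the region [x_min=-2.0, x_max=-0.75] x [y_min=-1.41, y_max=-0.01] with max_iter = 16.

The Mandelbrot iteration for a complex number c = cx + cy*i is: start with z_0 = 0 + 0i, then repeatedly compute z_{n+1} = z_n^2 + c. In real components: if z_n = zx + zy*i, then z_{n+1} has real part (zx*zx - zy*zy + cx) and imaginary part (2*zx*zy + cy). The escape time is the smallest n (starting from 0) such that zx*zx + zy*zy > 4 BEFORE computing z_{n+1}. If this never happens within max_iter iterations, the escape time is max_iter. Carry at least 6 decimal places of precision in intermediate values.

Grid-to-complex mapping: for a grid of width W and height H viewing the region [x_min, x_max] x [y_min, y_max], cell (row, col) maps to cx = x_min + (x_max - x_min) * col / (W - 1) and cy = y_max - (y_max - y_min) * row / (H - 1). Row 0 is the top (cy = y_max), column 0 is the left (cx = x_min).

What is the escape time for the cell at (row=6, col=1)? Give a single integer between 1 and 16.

z_0 = 0 + 0i, c = -1.8864 + -0.8500i
Iter 1: z = -1.8864 + -0.8500i, |z|^2 = 4.2809
Escaped at iteration 1

Answer: 1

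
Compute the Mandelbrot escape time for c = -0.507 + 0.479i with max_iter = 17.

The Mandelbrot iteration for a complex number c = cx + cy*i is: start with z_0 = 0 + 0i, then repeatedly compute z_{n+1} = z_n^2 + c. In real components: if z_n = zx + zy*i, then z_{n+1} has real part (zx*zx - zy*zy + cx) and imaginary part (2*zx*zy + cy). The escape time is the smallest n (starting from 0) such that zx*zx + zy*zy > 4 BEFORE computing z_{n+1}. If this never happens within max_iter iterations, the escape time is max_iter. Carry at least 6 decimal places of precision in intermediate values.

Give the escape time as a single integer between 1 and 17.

z_0 = 0 + 0i, c = -0.5070 + 0.4790i
Iter 1: z = -0.5070 + 0.4790i, |z|^2 = 0.4865
Iter 2: z = -0.4794 + -0.0067i, |z|^2 = 0.2299
Iter 3: z = -0.2772 + 0.4854i, |z|^2 = 0.3125
Iter 4: z = -0.6658 + 0.2099i, |z|^2 = 0.4873
Iter 5: z = -0.1078 + 0.1996i, |z|^2 = 0.0514
Iter 6: z = -0.5352 + 0.4360i, |z|^2 = 0.4765
Iter 7: z = -0.4106 + 0.0123i, |z|^2 = 0.1688
Iter 8: z = -0.3385 + 0.4689i, |z|^2 = 0.3345
Iter 9: z = -0.6123 + 0.1615i, |z|^2 = 0.4009
Iter 10: z = -0.1582 + 0.2812i, |z|^2 = 0.1041
Iter 11: z = -0.5610 + 0.3900i, |z|^2 = 0.4669
Iter 12: z = -0.3443 + 0.0414i, |z|^2 = 0.1203
Iter 13: z = -0.3901 + 0.4505i, |z|^2 = 0.3552
Iter 14: z = -0.5577 + 0.1275i, |z|^2 = 0.3273
Iter 15: z = -0.2122 + 0.3368i, |z|^2 = 0.1585
Iter 16: z = -0.5754 + 0.3361i, |z|^2 = 0.4440

Answer: 17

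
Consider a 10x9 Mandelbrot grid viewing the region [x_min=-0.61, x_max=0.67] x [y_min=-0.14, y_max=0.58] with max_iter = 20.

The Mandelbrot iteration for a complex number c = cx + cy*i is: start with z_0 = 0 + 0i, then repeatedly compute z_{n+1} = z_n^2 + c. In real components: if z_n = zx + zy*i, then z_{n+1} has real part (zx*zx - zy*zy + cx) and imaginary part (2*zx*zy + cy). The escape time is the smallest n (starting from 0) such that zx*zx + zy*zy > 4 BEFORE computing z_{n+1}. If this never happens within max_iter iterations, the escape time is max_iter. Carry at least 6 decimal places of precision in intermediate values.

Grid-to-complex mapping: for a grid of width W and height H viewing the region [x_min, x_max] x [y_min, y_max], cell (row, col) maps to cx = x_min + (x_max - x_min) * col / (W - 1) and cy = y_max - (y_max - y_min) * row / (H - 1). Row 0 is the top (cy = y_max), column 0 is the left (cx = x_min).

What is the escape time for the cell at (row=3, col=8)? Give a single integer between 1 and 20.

Answer: 5

Derivation:
z_0 = 0 + 0i, c = 0.5278 + 0.3100i
Iter 1: z = 0.5278 + 0.3100i, |z|^2 = 0.3746
Iter 2: z = 0.7102 + 0.6372i, |z|^2 = 0.9105
Iter 3: z = 0.6261 + 1.2151i, |z|^2 = 1.8686
Iter 4: z = -0.5567 + 1.8317i, |z|^2 = 3.6652
Iter 5: z = -2.5175 + -1.7296i, |z|^2 = 9.3291
Escaped at iteration 5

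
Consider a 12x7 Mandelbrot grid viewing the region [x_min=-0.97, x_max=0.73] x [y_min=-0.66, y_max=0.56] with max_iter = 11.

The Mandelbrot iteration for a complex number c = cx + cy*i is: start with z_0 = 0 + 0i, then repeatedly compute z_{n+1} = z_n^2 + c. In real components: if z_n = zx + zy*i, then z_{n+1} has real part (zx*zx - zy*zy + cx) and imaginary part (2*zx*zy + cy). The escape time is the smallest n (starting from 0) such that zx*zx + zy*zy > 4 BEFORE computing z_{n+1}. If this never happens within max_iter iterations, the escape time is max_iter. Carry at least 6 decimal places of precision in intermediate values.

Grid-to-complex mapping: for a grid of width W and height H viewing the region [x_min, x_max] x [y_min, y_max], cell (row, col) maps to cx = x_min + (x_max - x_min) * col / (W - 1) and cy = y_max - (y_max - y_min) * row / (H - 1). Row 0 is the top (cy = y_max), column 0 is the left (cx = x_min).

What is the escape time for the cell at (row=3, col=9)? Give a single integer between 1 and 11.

z_0 = 0 + 0i, c = 0.4209 + -0.0500i
Iter 1: z = 0.4209 + -0.0500i, |z|^2 = 0.1797
Iter 2: z = 0.5956 + -0.0921i, |z|^2 = 0.3632
Iter 3: z = 0.7671 + -0.1597i, |z|^2 = 0.6140
Iter 4: z = 0.9839 + -0.2950i, |z|^2 = 1.0551
Iter 5: z = 1.3019 + -0.6305i, |z|^2 = 2.0926
Iter 6: z = 1.7184 + -1.6918i, |z|^2 = 5.8152
Escaped at iteration 6

Answer: 6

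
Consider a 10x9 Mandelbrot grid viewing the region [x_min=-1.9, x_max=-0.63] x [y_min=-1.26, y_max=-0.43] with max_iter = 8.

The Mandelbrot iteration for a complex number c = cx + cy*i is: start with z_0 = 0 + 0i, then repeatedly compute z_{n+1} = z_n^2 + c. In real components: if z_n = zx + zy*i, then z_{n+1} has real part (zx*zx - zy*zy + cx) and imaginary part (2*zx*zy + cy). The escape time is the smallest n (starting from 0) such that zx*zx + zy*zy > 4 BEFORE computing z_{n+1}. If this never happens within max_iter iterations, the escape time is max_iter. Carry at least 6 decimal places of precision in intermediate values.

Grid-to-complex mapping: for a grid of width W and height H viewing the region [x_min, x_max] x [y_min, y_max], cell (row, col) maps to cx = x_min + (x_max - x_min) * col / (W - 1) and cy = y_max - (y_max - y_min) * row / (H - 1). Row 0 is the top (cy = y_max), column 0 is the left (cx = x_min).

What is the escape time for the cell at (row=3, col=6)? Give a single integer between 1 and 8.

Answer: 3

Derivation:
z_0 = 0 + 0i, c = -1.0533 + -0.7412i
Iter 1: z = -1.0533 + -0.7412i, |z|^2 = 1.6590
Iter 2: z = -0.4933 + 0.8203i, |z|^2 = 0.9162
Iter 3: z = -1.4829 + -1.5505i, |z|^2 = 4.6032
Escaped at iteration 3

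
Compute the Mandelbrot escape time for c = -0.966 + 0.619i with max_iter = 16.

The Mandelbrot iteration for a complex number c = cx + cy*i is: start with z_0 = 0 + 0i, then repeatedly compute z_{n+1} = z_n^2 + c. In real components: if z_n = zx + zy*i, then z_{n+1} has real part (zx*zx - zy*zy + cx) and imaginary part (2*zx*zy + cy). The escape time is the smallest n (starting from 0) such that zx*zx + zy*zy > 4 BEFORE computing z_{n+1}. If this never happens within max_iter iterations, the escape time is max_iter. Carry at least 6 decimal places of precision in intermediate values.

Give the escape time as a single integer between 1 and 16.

z_0 = 0 + 0i, c = -0.9660 + 0.6190i
Iter 1: z = -0.9660 + 0.6190i, |z|^2 = 1.3163
Iter 2: z = -0.4160 + -0.5769i, |z|^2 = 0.5059
Iter 3: z = -1.1258 + 1.0990i, |z|^2 = 2.4751
Iter 4: z = -0.9064 + -1.8554i, |z|^2 = 4.2642
Escaped at iteration 4

Answer: 4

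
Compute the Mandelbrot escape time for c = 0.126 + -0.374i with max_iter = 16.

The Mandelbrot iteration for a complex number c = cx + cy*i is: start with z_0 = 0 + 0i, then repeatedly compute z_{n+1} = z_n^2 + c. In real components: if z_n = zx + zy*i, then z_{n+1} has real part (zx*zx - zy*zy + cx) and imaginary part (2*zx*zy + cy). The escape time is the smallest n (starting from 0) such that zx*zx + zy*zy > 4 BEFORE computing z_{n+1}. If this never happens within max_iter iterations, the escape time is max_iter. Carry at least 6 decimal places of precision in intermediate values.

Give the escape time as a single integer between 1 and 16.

z_0 = 0 + 0i, c = 0.1260 + -0.3740i
Iter 1: z = 0.1260 + -0.3740i, |z|^2 = 0.1558
Iter 2: z = 0.0020 + -0.4682i, |z|^2 = 0.2193
Iter 3: z = -0.0933 + -0.3759i, |z|^2 = 0.1500
Iter 4: z = -0.0066 + -0.3039i, |z|^2 = 0.0924
Iter 5: z = 0.0337 + -0.3700i, |z|^2 = 0.1380
Iter 6: z = -0.0098 + -0.3989i, |z|^2 = 0.1592
Iter 7: z = -0.0330 + -0.3662i, |z|^2 = 0.1352
Iter 8: z = -0.0070 + -0.3498i, |z|^2 = 0.1224
Iter 9: z = 0.0037 + -0.3691i, |z|^2 = 0.1362
Iter 10: z = -0.0102 + -0.3767i, |z|^2 = 0.1420
Iter 11: z = -0.0158 + -0.3663i, |z|^2 = 0.1344
Iter 12: z = -0.0079 + -0.3624i, |z|^2 = 0.1314
Iter 13: z = -0.0053 + -0.3683i, |z|^2 = 0.1356
Iter 14: z = -0.0096 + -0.3701i, |z|^2 = 0.1371
Iter 15: z = -0.0109 + -0.3669i, |z|^2 = 0.1347

Answer: 16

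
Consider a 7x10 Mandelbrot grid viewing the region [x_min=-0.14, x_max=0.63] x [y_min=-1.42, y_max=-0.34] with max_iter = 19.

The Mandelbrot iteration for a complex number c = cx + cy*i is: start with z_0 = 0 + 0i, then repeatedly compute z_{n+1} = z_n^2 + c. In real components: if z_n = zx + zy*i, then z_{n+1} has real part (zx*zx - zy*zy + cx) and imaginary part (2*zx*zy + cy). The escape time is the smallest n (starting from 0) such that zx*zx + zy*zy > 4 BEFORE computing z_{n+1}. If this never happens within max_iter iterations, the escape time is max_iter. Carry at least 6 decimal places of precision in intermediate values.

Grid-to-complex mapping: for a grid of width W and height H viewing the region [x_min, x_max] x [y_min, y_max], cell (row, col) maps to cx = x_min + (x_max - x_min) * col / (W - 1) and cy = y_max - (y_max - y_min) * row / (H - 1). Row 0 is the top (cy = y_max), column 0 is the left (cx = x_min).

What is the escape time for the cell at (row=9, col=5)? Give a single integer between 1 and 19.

Answer: 2

Derivation:
z_0 = 0 + 0i, c = 0.5017 + -1.4200i
Iter 1: z = 0.5017 + -1.4200i, |z|^2 = 2.2681
Iter 2: z = -1.2631 + -2.8447i, |z|^2 = 9.6878
Escaped at iteration 2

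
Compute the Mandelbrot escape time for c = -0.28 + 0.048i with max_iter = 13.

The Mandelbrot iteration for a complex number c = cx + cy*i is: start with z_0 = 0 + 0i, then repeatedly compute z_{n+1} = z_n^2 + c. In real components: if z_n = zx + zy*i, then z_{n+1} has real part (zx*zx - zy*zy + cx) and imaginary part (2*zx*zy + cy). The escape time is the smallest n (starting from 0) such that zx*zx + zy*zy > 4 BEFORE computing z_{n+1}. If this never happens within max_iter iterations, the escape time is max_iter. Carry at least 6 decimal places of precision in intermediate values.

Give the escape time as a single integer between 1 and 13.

z_0 = 0 + 0i, c = -0.2800 + 0.0480i
Iter 1: z = -0.2800 + 0.0480i, |z|^2 = 0.0807
Iter 2: z = -0.2039 + 0.0211i, |z|^2 = 0.0420
Iter 3: z = -0.2389 + 0.0394i, |z|^2 = 0.0586
Iter 4: z = -0.2245 + 0.0292i, |z|^2 = 0.0512
Iter 5: z = -0.2305 + 0.0349i, |z|^2 = 0.0543
Iter 6: z = -0.2281 + 0.0319i, |z|^2 = 0.0531
Iter 7: z = -0.2290 + 0.0334i, |z|^2 = 0.0536
Iter 8: z = -0.2287 + 0.0327i, |z|^2 = 0.0534
Iter 9: z = -0.2288 + 0.0331i, |z|^2 = 0.0534
Iter 10: z = -0.2288 + 0.0329i, |z|^2 = 0.0534
Iter 11: z = -0.2288 + 0.0330i, |z|^2 = 0.0534
Iter 12: z = -0.2288 + 0.0329i, |z|^2 = 0.0534

Answer: 13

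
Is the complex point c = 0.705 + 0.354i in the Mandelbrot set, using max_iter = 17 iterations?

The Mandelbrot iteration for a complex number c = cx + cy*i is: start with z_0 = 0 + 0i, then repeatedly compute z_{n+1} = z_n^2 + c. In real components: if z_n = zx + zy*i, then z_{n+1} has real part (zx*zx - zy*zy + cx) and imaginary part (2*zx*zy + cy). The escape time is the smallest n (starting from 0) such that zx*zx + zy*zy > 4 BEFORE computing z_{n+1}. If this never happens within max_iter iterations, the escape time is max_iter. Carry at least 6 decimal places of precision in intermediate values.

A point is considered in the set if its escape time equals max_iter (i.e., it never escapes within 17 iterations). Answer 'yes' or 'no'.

Answer: no

Derivation:
z_0 = 0 + 0i, c = 0.7050 + 0.3540i
Iter 1: z = 0.7050 + 0.3540i, |z|^2 = 0.6223
Iter 2: z = 1.0767 + 0.8531i, |z|^2 = 1.8872
Iter 3: z = 1.1365 + 2.1912i, |z|^2 = 6.0927
Escaped at iteration 3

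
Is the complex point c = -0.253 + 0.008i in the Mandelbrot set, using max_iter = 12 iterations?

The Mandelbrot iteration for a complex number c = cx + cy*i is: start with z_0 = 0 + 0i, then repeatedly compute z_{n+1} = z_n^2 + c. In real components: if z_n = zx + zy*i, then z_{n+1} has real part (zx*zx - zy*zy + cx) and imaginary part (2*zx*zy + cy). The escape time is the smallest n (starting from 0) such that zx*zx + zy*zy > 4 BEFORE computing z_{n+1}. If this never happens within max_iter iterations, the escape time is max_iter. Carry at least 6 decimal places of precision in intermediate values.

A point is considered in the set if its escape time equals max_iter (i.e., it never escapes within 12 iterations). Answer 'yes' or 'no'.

Answer: yes

Derivation:
z_0 = 0 + 0i, c = -0.2530 + 0.0080i
Iter 1: z = -0.2530 + 0.0080i, |z|^2 = 0.0641
Iter 2: z = -0.1891 + 0.0040i, |z|^2 = 0.0358
Iter 3: z = -0.2173 + 0.0065i, |z|^2 = 0.0473
Iter 4: z = -0.2058 + 0.0052i, |z|^2 = 0.0424
Iter 5: z = -0.2107 + 0.0059i, |z|^2 = 0.0444
Iter 6: z = -0.2087 + 0.0055i, |z|^2 = 0.0436
Iter 7: z = -0.2095 + 0.0057i, |z|^2 = 0.0439
Iter 8: z = -0.2091 + 0.0056i, |z|^2 = 0.0438
Iter 9: z = -0.2093 + 0.0057i, |z|^2 = 0.0438
Iter 10: z = -0.2092 + 0.0056i, |z|^2 = 0.0438
Iter 11: z = -0.2093 + 0.0056i, |z|^2 = 0.0438
Did not escape in 12 iterations → in set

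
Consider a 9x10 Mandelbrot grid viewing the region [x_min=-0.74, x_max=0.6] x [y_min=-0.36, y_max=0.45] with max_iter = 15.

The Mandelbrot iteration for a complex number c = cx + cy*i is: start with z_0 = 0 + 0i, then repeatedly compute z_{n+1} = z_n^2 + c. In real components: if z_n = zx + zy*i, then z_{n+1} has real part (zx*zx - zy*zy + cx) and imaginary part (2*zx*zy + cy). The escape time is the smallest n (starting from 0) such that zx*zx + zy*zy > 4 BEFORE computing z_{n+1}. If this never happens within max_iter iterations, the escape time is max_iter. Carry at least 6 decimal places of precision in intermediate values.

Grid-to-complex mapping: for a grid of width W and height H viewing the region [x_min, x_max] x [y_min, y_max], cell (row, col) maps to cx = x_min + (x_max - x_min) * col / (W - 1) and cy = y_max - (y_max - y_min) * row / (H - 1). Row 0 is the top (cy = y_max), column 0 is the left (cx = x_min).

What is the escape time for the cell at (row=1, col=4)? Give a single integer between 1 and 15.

Answer: 15

Derivation:
z_0 = 0 + 0i, c = -0.0700 + 0.3600i
Iter 1: z = -0.0700 + 0.3600i, |z|^2 = 0.1345
Iter 2: z = -0.1947 + 0.3096i, |z|^2 = 0.1338
Iter 3: z = -0.1279 + 0.2394i, |z|^2 = 0.0737
Iter 4: z = -0.1110 + 0.2987i, |z|^2 = 0.1016
Iter 5: z = -0.1469 + 0.2937i, |z|^2 = 0.1078
Iter 6: z = -0.1347 + 0.2737i, |z|^2 = 0.0930
Iter 7: z = -0.1268 + 0.2863i, |z|^2 = 0.0980
Iter 8: z = -0.1359 + 0.2874i, |z|^2 = 0.1011
Iter 9: z = -0.1341 + 0.2819i, |z|^2 = 0.0975
Iter 10: z = -0.1315 + 0.2844i, |z|^2 = 0.0982
Iter 11: z = -0.1336 + 0.2852i, |z|^2 = 0.0992
Iter 12: z = -0.1335 + 0.2838i, |z|^2 = 0.0984
Iter 13: z = -0.1327 + 0.2842i, |z|^2 = 0.0984
Iter 14: z = -0.1332 + 0.2846i, |z|^2 = 0.0987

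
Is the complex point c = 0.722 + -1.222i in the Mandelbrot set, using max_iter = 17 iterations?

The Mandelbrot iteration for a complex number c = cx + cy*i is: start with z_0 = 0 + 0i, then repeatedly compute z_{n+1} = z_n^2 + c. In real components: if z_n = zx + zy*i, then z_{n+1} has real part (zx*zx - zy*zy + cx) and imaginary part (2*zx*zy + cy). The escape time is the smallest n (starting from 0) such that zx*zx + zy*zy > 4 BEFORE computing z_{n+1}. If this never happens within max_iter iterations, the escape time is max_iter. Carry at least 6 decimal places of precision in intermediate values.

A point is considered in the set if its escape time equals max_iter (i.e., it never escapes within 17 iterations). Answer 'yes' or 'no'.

Answer: no

Derivation:
z_0 = 0 + 0i, c = 0.7220 + -1.2220i
Iter 1: z = 0.7220 + -1.2220i, |z|^2 = 2.0146
Iter 2: z = -0.2500 + -2.9866i, |z|^2 = 8.9821
Escaped at iteration 2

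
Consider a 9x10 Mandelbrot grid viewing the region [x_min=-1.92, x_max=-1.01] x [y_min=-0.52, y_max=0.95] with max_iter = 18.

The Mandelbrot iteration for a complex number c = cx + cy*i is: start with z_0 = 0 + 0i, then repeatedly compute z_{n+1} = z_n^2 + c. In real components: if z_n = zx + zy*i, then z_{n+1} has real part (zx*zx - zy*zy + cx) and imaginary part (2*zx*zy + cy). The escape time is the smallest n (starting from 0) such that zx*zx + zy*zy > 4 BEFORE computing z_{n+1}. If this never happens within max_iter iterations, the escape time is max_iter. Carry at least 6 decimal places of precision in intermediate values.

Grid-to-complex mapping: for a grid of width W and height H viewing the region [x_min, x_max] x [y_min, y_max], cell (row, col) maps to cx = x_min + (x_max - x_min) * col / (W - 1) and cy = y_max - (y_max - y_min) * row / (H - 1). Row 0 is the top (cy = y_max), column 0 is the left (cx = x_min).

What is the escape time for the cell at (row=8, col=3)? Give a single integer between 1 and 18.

Answer: 4

Derivation:
z_0 = 0 + 0i, c = -1.5787 + -0.3567i
Iter 1: z = -1.5787 + -0.3567i, |z|^2 = 2.6197
Iter 2: z = 0.7865 + 0.7695i, |z|^2 = 1.2107
Iter 3: z = -1.5523 + 0.8538i, |z|^2 = 3.1386
Iter 4: z = 0.1021 + -3.0073i, |z|^2 = 9.0541
Escaped at iteration 4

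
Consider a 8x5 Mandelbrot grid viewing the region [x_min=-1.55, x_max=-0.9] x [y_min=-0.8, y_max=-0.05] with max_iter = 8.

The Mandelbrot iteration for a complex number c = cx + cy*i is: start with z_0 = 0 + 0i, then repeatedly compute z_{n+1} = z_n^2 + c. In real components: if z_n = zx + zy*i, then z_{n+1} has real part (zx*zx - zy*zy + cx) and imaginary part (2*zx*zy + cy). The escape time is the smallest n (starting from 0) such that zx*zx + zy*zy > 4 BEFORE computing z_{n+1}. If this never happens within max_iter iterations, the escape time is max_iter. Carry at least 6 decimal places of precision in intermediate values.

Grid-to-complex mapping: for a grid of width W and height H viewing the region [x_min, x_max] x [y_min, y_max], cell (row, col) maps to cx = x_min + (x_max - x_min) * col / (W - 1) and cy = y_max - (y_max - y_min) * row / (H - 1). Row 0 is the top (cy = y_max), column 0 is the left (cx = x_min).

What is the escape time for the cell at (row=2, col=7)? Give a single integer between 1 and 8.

z_0 = 0 + 0i, c = -0.9000 + -0.4250i
Iter 1: z = -0.9000 + -0.4250i, |z|^2 = 0.9906
Iter 2: z = -0.2706 + 0.3400i, |z|^2 = 0.1888
Iter 3: z = -0.9424 + -0.6090i, |z|^2 = 1.2590
Iter 4: z = -0.3829 + 0.7228i, |z|^2 = 0.6691
Iter 5: z = -1.2759 + -0.9785i, |z|^2 = 2.5854
Iter 6: z = -0.2295 + 2.0720i, |z|^2 = 4.3458
Escaped at iteration 6

Answer: 6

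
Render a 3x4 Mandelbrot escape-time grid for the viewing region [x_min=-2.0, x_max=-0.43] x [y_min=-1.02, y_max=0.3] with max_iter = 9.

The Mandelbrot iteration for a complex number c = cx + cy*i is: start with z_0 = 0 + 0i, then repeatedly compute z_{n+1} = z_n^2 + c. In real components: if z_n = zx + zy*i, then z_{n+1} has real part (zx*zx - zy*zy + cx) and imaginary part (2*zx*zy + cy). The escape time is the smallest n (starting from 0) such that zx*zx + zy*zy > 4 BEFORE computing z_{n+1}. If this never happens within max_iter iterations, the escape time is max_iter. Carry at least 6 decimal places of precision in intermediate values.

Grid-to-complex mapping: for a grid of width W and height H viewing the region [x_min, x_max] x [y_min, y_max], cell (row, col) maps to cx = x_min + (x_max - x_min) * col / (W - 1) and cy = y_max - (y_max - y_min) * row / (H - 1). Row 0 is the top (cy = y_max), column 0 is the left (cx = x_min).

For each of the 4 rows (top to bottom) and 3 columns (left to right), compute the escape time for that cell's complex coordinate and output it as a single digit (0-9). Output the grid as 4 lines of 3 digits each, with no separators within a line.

Answer: 199
199
139
134

Derivation:
(row=0, col=0): c = -2.0000 + 0.3000i → escape time 1
(row=0, col=1): c = -1.2150 + 0.3000i → escape time 9
(row=0, col=2): c = -0.4300 + 0.3000i → escape time 9
(row=1, col=0): c = -2.0000 + -0.1400i → escape time 1
(row=1, col=1): c = -1.2150 + -0.1400i → escape time 9
(row=1, col=2): c = -0.4300 + -0.1400i → escape time 9
(row=2, col=0): c = -2.0000 + -0.5800i → escape time 1
(row=2, col=1): c = -1.2150 + -0.5800i → escape time 3
(row=2, col=2): c = -0.4300 + -0.5800i → escape time 9
(row=3, col=0): c = -2.0000 + -1.0200i → escape time 1
(row=3, col=1): c = -1.2150 + -1.0200i → escape time 3
(row=3, col=2): c = -0.4300 + -1.0200i → escape time 4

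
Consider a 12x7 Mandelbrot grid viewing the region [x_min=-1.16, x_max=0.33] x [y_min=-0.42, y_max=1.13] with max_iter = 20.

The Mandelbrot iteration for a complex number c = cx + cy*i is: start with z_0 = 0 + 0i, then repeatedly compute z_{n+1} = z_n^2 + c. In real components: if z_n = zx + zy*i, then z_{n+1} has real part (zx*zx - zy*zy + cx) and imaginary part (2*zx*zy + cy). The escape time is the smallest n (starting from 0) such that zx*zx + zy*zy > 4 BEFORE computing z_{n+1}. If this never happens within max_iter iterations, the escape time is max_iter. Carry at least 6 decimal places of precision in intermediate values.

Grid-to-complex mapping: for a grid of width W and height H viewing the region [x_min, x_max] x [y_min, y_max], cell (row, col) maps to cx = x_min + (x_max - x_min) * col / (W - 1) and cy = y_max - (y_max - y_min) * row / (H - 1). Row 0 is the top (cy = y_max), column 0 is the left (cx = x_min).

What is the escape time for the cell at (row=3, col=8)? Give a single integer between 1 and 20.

z_0 = 0 + 0i, c = -0.0764 + 0.3550i
Iter 1: z = -0.0764 + 0.3550i, |z|^2 = 0.1319
Iter 2: z = -0.1966 + 0.3008i, |z|^2 = 0.1291
Iter 3: z = -0.1282 + 0.2368i, |z|^2 = 0.0725
Iter 4: z = -0.1160 + 0.2943i, |z|^2 = 0.1001
Iter 5: z = -0.1495 + 0.2867i, |z|^2 = 0.1046
Iter 6: z = -0.1362 + 0.2693i, |z|^2 = 0.0911
Iter 7: z = -0.1303 + 0.2816i, |z|^2 = 0.0963
Iter 8: z = -0.1387 + 0.2816i, |z|^2 = 0.0985
Iter 9: z = -0.1364 + 0.2769i, |z|^2 = 0.0953
Iter 10: z = -0.1344 + 0.2795i, |z|^2 = 0.0962
Iter 11: z = -0.1364 + 0.2799i, |z|^2 = 0.0969
Iter 12: z = -0.1361 + 0.2787i, |z|^2 = 0.0962
Iter 13: z = -0.1355 + 0.2792i, |z|^2 = 0.0963
Iter 14: z = -0.1359 + 0.2794i, |z|^2 = 0.0965
Iter 15: z = -0.1359 + 0.2791i, |z|^2 = 0.0963
Iter 16: z = -0.1358 + 0.2791i, |z|^2 = 0.0963
Iter 17: z = -0.1359 + 0.2792i, |z|^2 = 0.0964
Iter 18: z = -0.1359 + 0.2791i, |z|^2 = 0.0964
Iter 19: z = -0.1358 + 0.2791i, |z|^2 = 0.0964

Answer: 20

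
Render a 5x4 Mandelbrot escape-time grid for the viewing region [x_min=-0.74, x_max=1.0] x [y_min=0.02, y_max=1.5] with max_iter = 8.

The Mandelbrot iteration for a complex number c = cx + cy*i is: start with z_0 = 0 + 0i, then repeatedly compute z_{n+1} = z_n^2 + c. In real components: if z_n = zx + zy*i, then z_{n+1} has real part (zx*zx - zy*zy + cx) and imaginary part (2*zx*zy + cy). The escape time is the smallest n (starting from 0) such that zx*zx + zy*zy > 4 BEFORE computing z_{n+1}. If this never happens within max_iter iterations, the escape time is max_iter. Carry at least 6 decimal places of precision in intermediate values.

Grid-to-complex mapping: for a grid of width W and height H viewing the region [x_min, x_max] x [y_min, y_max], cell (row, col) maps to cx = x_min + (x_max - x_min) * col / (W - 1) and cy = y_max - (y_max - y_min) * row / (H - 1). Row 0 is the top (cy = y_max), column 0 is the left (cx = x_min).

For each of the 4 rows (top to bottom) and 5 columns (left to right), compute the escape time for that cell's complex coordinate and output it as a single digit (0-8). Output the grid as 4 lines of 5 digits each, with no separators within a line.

(row=0, col=0): c = -0.7400 + 1.5000i → escape time 2
(row=0, col=1): c = -0.3050 + 1.5000i → escape time 2
(row=0, col=2): c = 0.1300 + 1.5000i → escape time 2
(row=0, col=3): c = 0.5650 + 1.5000i → escape time 2
(row=0, col=4): c = 1.0000 + 1.5000i → escape time 2
(row=1, col=0): c = -0.7400 + 1.0067i → escape time 3
(row=1, col=1): c = -0.3050 + 1.0067i → escape time 5
(row=1, col=2): c = 0.1300 + 1.0067i → escape time 4
(row=1, col=3): c = 0.5650 + 1.0067i → escape time 2
(row=1, col=4): c = 1.0000 + 1.0067i → escape time 2
(row=2, col=0): c = -0.7400 + 0.5133i → escape time 6
(row=2, col=1): c = -0.3050 + 0.5133i → escape time 8
(row=2, col=2): c = 0.1300 + 0.5133i → escape time 8
(row=2, col=3): c = 0.5650 + 0.5133i → escape time 4
(row=2, col=4): c = 1.0000 + 0.5133i → escape time 2
(row=3, col=0): c = -0.7400 + 0.0200i → escape time 8
(row=3, col=1): c = -0.3050 + 0.0200i → escape time 8
(row=3, col=2): c = 0.1300 + 0.0200i → escape time 8
(row=3, col=3): c = 0.5650 + 0.0200i → escape time 4
(row=3, col=4): c = 1.0000 + 0.0200i → escape time 2

Answer: 22222
35422
68842
88842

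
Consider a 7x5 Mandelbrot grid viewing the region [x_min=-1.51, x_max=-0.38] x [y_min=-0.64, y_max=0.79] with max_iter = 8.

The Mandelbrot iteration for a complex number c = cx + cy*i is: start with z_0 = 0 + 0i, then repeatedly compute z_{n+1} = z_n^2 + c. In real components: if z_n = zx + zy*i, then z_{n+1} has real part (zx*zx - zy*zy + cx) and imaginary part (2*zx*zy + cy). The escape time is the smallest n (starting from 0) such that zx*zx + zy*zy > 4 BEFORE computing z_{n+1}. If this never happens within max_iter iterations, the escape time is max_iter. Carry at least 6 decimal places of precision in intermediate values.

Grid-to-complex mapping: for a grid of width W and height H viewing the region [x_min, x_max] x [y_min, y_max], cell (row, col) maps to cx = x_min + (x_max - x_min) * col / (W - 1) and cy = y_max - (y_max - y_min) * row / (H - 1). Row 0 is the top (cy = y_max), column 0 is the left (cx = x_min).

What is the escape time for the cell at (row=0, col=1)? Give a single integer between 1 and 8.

z_0 = 0 + 0i, c = -1.3217 + 0.7900i
Iter 1: z = -1.3217 + 0.7900i, |z|^2 = 2.3709
Iter 2: z = -0.1990 + -1.2982i, |z|^2 = 1.7250
Iter 3: z = -2.9675 + 1.3066i, |z|^2 = 10.5132
Escaped at iteration 3

Answer: 3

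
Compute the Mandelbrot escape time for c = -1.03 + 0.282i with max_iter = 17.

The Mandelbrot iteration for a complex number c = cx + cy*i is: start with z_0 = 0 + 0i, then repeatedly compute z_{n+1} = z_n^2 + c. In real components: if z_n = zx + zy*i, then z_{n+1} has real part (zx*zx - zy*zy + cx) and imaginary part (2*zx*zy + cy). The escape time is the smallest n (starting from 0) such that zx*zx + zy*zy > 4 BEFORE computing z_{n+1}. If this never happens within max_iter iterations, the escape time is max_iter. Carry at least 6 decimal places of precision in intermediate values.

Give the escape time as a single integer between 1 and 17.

z_0 = 0 + 0i, c = -1.0300 + 0.2820i
Iter 1: z = -1.0300 + 0.2820i, |z|^2 = 1.1404
Iter 2: z = -0.0486 + -0.2989i, |z|^2 = 0.0917
Iter 3: z = -1.1170 + 0.3111i, |z|^2 = 1.3444
Iter 4: z = 0.1209 + -0.4129i, |z|^2 = 0.1851
Iter 5: z = -1.1859 + 0.1822i, |z|^2 = 1.4395
Iter 6: z = 0.3431 + -0.1500i, |z|^2 = 0.1403
Iter 7: z = -0.9348 + 0.1790i, |z|^2 = 0.9058
Iter 8: z = -0.1883 + -0.0527i, |z|^2 = 0.0382
Iter 9: z = -0.9973 + 0.3018i, |z|^2 = 1.0858
Iter 10: z = -0.1264 + -0.3201i, |z|^2 = 0.1184
Iter 11: z = -1.1165 + 0.3629i, |z|^2 = 1.3782
Iter 12: z = 0.0848 + -0.5284i, |z|^2 = 0.2864
Iter 13: z = -1.3021 + 0.1924i, |z|^2 = 1.7324
Iter 14: z = 0.6283 + -0.2191i, |z|^2 = 0.4428
Iter 15: z = -0.6832 + 0.0067i, |z|^2 = 0.4668
Iter 16: z = -0.5633 + 0.2729i, |z|^2 = 0.3917

Answer: 17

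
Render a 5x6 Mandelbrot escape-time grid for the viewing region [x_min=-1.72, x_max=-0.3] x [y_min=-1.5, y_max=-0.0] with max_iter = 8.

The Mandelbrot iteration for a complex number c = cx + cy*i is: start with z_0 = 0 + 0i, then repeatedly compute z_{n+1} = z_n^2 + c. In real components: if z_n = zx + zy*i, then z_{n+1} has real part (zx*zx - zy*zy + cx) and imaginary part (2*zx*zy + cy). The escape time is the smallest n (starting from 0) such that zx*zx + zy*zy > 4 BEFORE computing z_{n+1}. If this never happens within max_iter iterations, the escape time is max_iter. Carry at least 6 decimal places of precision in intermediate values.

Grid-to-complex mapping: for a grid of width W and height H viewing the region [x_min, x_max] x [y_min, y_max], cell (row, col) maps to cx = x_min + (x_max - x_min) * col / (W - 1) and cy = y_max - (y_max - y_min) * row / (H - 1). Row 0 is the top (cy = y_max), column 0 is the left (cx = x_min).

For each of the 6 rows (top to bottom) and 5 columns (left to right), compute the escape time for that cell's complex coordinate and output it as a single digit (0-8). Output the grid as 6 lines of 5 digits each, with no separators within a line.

(row=0, col=0): c = -1.7200 + -0.0000i → escape time 8
(row=0, col=1): c = -1.3650 + -0.0000i → escape time 8
(row=0, col=2): c = -1.0100 + -0.0000i → escape time 8
(row=0, col=3): c = -0.6550 + -0.0000i → escape time 8
(row=0, col=4): c = -0.3000 + -0.0000i → escape time 8
(row=1, col=0): c = -1.7200 + -0.3000i → escape time 4
(row=1, col=1): c = -1.3650 + -0.3000i → escape time 6
(row=1, col=2): c = -1.0100 + -0.3000i → escape time 8
(row=1, col=3): c = -0.6550 + -0.3000i → escape time 8
(row=1, col=4): c = -0.3000 + -0.3000i → escape time 8
(row=2, col=0): c = -1.7200 + -0.6000i → escape time 3
(row=2, col=1): c = -1.3650 + -0.6000i → escape time 3
(row=2, col=2): c = -1.0100 + -0.6000i → escape time 4
(row=2, col=3): c = -0.6550 + -0.6000i → escape time 7
(row=2, col=4): c = -0.3000 + -0.6000i → escape time 8
(row=3, col=0): c = -1.7200 + -0.9000i → escape time 2
(row=3, col=1): c = -1.3650 + -0.9000i → escape time 3
(row=3, col=2): c = -1.0100 + -0.9000i → escape time 3
(row=3, col=3): c = -0.6550 + -0.9000i → escape time 4
(row=3, col=4): c = -0.3000 + -0.9000i → escape time 6
(row=4, col=0): c = -1.7200 + -1.2000i → escape time 1
(row=4, col=1): c = -1.3650 + -1.2000i → escape time 2
(row=4, col=2): c = -1.0100 + -1.2000i → escape time 3
(row=4, col=3): c = -0.6550 + -1.2000i → escape time 3
(row=4, col=4): c = -0.3000 + -1.2000i → escape time 3
(row=5, col=0): c = -1.7200 + -1.5000i → escape time 1
(row=5, col=1): c = -1.3650 + -1.5000i → escape time 1
(row=5, col=2): c = -1.0100 + -1.5000i → escape time 2
(row=5, col=3): c = -0.6550 + -1.5000i → escape time 2
(row=5, col=4): c = -0.3000 + -1.5000i → escape time 2

Answer: 88888
46888
33478
23346
12333
11222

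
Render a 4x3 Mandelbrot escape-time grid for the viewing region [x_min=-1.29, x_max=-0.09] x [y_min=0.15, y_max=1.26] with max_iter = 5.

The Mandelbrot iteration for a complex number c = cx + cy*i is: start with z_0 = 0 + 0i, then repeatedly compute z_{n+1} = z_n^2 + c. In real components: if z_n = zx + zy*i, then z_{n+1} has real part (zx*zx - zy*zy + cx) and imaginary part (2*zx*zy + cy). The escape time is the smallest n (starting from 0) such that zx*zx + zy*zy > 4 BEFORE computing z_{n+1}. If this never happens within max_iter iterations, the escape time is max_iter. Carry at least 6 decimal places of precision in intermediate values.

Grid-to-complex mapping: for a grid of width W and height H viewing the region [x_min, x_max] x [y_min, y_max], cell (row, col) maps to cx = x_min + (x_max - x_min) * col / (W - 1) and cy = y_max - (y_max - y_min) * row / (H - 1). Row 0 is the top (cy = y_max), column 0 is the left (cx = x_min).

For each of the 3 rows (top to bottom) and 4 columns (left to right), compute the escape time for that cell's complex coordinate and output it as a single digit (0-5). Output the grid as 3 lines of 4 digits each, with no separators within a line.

Answer: 2333
3455
5555

Derivation:
(row=0, col=0): c = -1.2900 + 1.2600i → escape time 2
(row=0, col=1): c = -0.8900 + 1.2600i → escape time 3
(row=0, col=2): c = -0.4900 + 1.2600i → escape time 3
(row=0, col=3): c = -0.0900 + 1.2600i → escape time 3
(row=1, col=0): c = -1.2900 + 0.7050i → escape time 3
(row=1, col=1): c = -0.8900 + 0.7050i → escape time 4
(row=1, col=2): c = -0.4900 + 0.7050i → escape time 5
(row=1, col=3): c = -0.0900 + 0.7050i → escape time 5
(row=2, col=0): c = -1.2900 + 0.1500i → escape time 5
(row=2, col=1): c = -0.8900 + 0.1500i → escape time 5
(row=2, col=2): c = -0.4900 + 0.1500i → escape time 5
(row=2, col=3): c = -0.0900 + 0.1500i → escape time 5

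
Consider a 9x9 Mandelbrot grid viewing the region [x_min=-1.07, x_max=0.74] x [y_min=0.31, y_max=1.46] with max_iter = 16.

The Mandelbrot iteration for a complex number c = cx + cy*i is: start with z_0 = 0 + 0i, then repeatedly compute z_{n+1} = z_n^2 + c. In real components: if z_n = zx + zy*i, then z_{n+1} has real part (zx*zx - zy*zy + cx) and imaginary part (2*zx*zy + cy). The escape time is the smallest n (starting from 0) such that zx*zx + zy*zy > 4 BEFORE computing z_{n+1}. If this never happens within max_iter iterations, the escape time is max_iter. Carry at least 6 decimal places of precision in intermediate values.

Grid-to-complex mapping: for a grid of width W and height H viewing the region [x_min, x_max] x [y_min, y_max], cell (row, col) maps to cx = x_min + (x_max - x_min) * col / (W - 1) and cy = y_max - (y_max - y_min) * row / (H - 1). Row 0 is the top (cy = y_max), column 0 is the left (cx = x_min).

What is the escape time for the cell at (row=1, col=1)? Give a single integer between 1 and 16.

Answer: 2

Derivation:
z_0 = 0 + 0i, c = -0.8438 + 1.3162i
Iter 1: z = -0.8438 + 1.3162i, |z|^2 = 2.4444
Iter 2: z = -1.8643 + -0.9049i, |z|^2 = 4.2947
Escaped at iteration 2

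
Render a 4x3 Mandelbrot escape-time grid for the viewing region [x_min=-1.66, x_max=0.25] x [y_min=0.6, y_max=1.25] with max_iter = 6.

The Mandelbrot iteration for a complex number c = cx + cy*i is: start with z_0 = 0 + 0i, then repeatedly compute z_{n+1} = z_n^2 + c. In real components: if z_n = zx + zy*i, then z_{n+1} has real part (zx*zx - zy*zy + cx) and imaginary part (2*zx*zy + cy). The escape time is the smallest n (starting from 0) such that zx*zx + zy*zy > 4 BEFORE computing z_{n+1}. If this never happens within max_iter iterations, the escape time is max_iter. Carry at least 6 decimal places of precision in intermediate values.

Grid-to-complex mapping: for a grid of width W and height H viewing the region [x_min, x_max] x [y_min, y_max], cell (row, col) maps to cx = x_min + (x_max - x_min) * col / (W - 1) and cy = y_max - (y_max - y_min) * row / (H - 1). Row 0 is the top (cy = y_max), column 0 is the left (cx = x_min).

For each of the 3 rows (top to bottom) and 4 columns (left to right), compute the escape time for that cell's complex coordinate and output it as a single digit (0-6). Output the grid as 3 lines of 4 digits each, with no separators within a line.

(row=0, col=0): c = -1.6600 + 1.2500i → escape time 1
(row=0, col=1): c = -1.0233 + 1.2500i → escape time 2
(row=0, col=2): c = -0.3867 + 1.2500i → escape time 3
(row=0, col=3): c = 0.2500 + 1.2500i → escape time 2
(row=1, col=0): c = -1.6600 + 0.9250i → escape time 2
(row=1, col=1): c = -1.0233 + 0.9250i → escape time 3
(row=1, col=2): c = -0.3867 + 0.9250i → escape time 5
(row=1, col=3): c = 0.2500 + 0.9250i → escape time 4
(row=2, col=0): c = -1.6600 + 0.6000i → escape time 3
(row=2, col=1): c = -1.0233 + 0.6000i → escape time 4
(row=2, col=2): c = -0.3867 + 0.6000i → escape time 6
(row=2, col=3): c = 0.2500 + 0.6000i → escape time 6

Answer: 1232
2354
3466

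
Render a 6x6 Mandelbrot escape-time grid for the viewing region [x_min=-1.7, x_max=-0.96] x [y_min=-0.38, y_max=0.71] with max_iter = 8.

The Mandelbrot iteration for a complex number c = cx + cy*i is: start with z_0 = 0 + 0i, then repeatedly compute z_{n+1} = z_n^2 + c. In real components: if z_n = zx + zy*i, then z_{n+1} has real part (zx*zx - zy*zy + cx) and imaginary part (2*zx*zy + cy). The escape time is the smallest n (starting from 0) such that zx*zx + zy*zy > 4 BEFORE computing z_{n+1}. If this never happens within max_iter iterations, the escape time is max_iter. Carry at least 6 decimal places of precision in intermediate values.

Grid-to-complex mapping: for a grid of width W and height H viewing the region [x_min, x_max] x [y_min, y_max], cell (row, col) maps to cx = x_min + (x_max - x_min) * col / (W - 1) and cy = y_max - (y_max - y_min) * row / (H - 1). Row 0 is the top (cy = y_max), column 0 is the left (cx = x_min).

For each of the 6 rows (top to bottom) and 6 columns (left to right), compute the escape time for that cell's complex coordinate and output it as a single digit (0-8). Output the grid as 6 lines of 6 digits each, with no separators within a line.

(row=0, col=0): c = -1.7000 + 0.7100i → escape time 3
(row=0, col=1): c = -1.5520 + 0.7100i → escape time 3
(row=0, col=2): c = -1.4040 + 0.7100i → escape time 3
(row=0, col=3): c = -1.2560 + 0.7100i → escape time 3
(row=0, col=4): c = -1.1080 + 0.7100i → escape time 3
(row=0, col=5): c = -0.9600 + 0.7100i → escape time 4
(row=1, col=0): c = -1.7000 + 0.4920i → escape time 3
(row=1, col=1): c = -1.5520 + 0.4920i → escape time 3
(row=1, col=2): c = -1.4040 + 0.4920i → escape time 3
(row=1, col=3): c = -1.2560 + 0.4920i → escape time 4
(row=1, col=4): c = -1.1080 + 0.4920i → escape time 5
(row=1, col=5): c = -0.9600 + 0.4920i → escape time 5
(row=2, col=0): c = -1.7000 + 0.2740i → escape time 4
(row=2, col=1): c = -1.5520 + 0.2740i → escape time 5
(row=2, col=2): c = -1.4040 + 0.2740i → escape time 5
(row=2, col=3): c = -1.2560 + 0.2740i → escape time 8
(row=2, col=4): c = -1.1080 + 0.2740i → escape time 8
(row=2, col=5): c = -0.9600 + 0.2740i → escape time 8
(row=3, col=0): c = -1.7000 + 0.0560i → escape time 7
(row=3, col=1): c = -1.5520 + 0.0560i → escape time 7
(row=3, col=2): c = -1.4040 + 0.0560i → escape time 8
(row=3, col=3): c = -1.2560 + 0.0560i → escape time 8
(row=3, col=4): c = -1.1080 + 0.0560i → escape time 8
(row=3, col=5): c = -0.9600 + 0.0560i → escape time 8
(row=4, col=0): c = -1.7000 + -0.1620i → escape time 4
(row=4, col=1): c = -1.5520 + -0.1620i → escape time 5
(row=4, col=2): c = -1.4040 + -0.1620i → escape time 8
(row=4, col=3): c = -1.2560 + -0.1620i → escape time 8
(row=4, col=4): c = -1.1080 + -0.1620i → escape time 8
(row=4, col=5): c = -0.9600 + -0.1620i → escape time 8
(row=5, col=0): c = -1.7000 + -0.3800i → escape time 3
(row=5, col=1): c = -1.5520 + -0.3800i → escape time 4
(row=5, col=2): c = -1.4040 + -0.3800i → escape time 5
(row=5, col=3): c = -1.2560 + -0.3800i → escape time 8
(row=5, col=4): c = -1.1080 + -0.3800i → escape time 7
(row=5, col=5): c = -0.9600 + -0.3800i → escape time 7

Answer: 333334
333455
455888
778888
458888
345877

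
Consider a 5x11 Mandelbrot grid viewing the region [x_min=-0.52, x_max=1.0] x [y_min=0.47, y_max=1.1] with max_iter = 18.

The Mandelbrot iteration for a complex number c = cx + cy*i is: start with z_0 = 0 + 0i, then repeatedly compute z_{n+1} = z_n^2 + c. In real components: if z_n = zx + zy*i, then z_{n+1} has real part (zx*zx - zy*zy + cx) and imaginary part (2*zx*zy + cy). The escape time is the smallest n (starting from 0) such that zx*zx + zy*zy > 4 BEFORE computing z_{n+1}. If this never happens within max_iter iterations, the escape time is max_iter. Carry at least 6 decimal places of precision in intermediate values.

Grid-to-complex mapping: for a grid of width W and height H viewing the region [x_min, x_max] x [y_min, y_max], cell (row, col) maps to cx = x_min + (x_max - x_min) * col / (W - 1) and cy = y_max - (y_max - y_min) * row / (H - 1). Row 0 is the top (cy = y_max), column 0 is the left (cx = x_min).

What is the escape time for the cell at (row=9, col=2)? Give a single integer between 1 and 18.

z_0 = 0 + 0i, c = 0.2400 + 0.5330i
Iter 1: z = 0.2400 + 0.5330i, |z|^2 = 0.3417
Iter 2: z = 0.0135 + 0.7888i, |z|^2 = 0.6225
Iter 3: z = -0.3821 + 0.5543i, |z|^2 = 0.4533
Iter 4: z = 0.0787 + 0.1094i, |z|^2 = 0.0182
Iter 5: z = 0.2342 + 0.5502i, |z|^2 = 0.3576
Iter 6: z = -0.0079 + 0.7908i, |z|^2 = 0.6254
Iter 7: z = -0.3852 + 0.5205i, |z|^2 = 0.4194
Iter 8: z = 0.1175 + 0.1320i, |z|^2 = 0.0312
Iter 9: z = 0.2364 + 0.5640i, |z|^2 = 0.3740
Iter 10: z = -0.0222 + 0.7996i, |z|^2 = 0.6399
Iter 11: z = -0.3989 + 0.4975i, |z|^2 = 0.4066
Iter 12: z = 0.1517 + 0.1361i, |z|^2 = 0.0415
Iter 13: z = 0.2445 + 0.5743i, |z|^2 = 0.3896
Iter 14: z = -0.0300 + 0.8138i, |z|^2 = 0.6632
Iter 15: z = -0.4214 + 0.4841i, |z|^2 = 0.4119
Iter 16: z = 0.1832 + 0.1250i, |z|^2 = 0.0492
Iter 17: z = 0.2579 + 0.5788i, |z|^2 = 0.4015

Answer: 18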